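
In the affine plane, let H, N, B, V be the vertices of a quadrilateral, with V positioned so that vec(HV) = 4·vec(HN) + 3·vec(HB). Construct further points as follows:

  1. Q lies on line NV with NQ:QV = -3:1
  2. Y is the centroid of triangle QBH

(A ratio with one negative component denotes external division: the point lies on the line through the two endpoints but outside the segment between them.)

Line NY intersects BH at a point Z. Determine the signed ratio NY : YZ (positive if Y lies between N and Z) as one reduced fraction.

NY:YZ = -5/11

Choose coordinates H = (0, 0), N = (1, 0), B = (0, 1), V = (4, 3).
1. Q lies on line NV with NQ:QV = -3:1 ⇒ Q = (11/2, 9/2)
2. Y is the centroid of triangle QBH ⇒ Y = (11/6, 11/6)
line NY meets BH at Z = (0, -11/5)
Y = N + t·(Z−N) with t = -5/6, so NY:YZ = -5/6:11/6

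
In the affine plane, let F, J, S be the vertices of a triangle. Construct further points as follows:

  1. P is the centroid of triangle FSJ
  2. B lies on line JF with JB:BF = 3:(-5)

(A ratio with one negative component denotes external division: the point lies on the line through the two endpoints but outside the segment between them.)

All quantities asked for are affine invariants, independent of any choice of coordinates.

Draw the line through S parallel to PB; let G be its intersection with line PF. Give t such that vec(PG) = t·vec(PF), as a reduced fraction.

t = -8/5

Assign F = (0, 0), J = (1, 0), S = (0, 1) — the answer is frame-independent, so this choice is without loss of generality.
1. P is the centroid of triangle FSJ ⇒ P = (1/3, 1/3)
2. B lies on line JF with JB:BF = 3:(-5) ⇒ B = (5/2, 0)
through S parallel to PB: direction (13/6, -1/3); meets PF at G = (13/15, 13/15)
G = P + t·(F−P) with t = -8/5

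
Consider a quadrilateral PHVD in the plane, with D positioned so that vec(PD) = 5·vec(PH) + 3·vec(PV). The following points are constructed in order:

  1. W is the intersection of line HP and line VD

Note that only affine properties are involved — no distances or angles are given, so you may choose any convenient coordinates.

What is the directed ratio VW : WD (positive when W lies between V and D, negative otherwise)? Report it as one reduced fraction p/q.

Work in coordinates with P = (0, 0), H = (1, 0), V = (0, 1), D = (5, 3).
1. W is the intersection of line HP and line VD ⇒ W = (-5/2, 0)
W = V + t·(D−V) with t = -1/2, so VW:WD = t:(1−t) = -1/2:3/2

VW:WD = -1/3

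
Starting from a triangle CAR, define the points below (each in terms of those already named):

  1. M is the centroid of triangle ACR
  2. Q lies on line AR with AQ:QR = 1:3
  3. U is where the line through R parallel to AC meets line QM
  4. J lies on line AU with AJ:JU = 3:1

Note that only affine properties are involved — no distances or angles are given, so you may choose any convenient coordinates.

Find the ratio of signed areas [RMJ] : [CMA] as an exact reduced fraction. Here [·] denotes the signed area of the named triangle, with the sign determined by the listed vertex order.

[RMJ]:[CMA] = 17/4

Choose coordinates C = (0, 0), A = (1, 0), R = (0, 1).
1. M is the centroid of triangle ACR ⇒ M = (1/3, 1/3)
2. Q lies on line AR with AQ:QR = 1:3 ⇒ Q = (3/4, 1/4)
3. U is where the line through R parallel to AC meets line QM ⇒ U = (-3, 1)
4. J lies on line AU with AJ:JU = 3:1 ⇒ J = (-2, 3/4)
2·[RMJ] = -17/12, 2·[CMA] = -1/3
[RMJ]:[CMA] = -17/12:-1/3 = 17/4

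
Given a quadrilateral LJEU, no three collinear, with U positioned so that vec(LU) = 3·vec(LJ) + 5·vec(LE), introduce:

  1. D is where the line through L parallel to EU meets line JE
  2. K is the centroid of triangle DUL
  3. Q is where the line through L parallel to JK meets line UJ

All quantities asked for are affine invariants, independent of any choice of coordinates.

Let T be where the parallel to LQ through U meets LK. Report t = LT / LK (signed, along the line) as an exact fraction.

Work in coordinates with L = (0, 0), J = (1, 0), E = (0, 1), U = (3, 5).
1. D is where the line through L parallel to EU meets line JE ⇒ D = (3/7, 4/7)
2. K is the centroid of triangle DUL ⇒ K = (8/7, 13/7)
3. Q is where the line through L parallel to JK meets line UJ ⇒ Q = (-5/21, -65/21)
through U parallel to LQ: direction (-5/21, -65/21); meets LK at T = (272/91, 34/7)
T = L + t·(K−L) with t = 34/13

t = 34/13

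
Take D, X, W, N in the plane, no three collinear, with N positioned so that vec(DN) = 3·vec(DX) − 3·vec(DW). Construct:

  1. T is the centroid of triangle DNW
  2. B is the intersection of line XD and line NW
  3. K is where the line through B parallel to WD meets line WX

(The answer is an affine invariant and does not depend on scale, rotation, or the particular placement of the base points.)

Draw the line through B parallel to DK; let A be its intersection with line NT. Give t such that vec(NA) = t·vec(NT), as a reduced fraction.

t = 5/4

Set D = (0, 0), X = (1, 0), W = (0, 1), N = (3, -3); any affine frame gives the same invariant.
1. T is the centroid of triangle DNW ⇒ T = (1, -2/3)
2. B is the intersection of line XD and line NW ⇒ B = (3/4, 0)
3. K is where the line through B parallel to WD meets line WX ⇒ K = (3/4, 1/4)
through B parallel to DK: direction (3/4, 1/4); meets NT at A = (1/2, -1/12)
A = N + t·(T−N) with t = 5/4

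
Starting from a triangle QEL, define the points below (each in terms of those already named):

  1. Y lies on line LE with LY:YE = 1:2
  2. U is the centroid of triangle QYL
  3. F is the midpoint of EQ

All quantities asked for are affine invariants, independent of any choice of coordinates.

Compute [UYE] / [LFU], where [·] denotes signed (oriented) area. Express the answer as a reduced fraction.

Assign Q = (0, 0), E = (1, 0), L = (0, 1) — the answer is frame-independent, so this choice is without loss of generality.
1. Y lies on line LE with LY:YE = 1:2 ⇒ Y = (1/3, 2/3)
2. U is the centroid of triangle QYL ⇒ U = (1/9, 5/9)
3. F is the midpoint of EQ ⇒ F = (1/2, 0)
2·[UYE] = -2/9, 2·[LFU] = -1/9
[UYE]:[LFU] = -2/9:-1/9 = 2

[UYE]:[LFU] = 2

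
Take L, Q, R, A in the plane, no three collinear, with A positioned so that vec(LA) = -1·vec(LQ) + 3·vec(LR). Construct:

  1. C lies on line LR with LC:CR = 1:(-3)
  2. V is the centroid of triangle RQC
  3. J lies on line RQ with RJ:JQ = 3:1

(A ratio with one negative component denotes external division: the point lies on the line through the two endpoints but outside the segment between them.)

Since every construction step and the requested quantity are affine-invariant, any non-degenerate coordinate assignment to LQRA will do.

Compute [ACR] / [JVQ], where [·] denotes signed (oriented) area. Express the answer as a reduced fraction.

[ACR]:[JVQ] = 12

Assign L = (0, 0), Q = (1, 0), R = (0, 1), A = (-1, 3) — the answer is frame-independent, so this choice is without loss of generality.
1. C lies on line LR with LC:CR = 1:(-3) ⇒ C = (0, -1/2)
2. V is the centroid of triangle RQC ⇒ V = (1/3, 1/6)
3. J lies on line RQ with RJ:JQ = 3:1 ⇒ J = (3/4, 1/4)
2·[ACR] = 3/2, 2·[JVQ] = 1/8
[ACR]:[JVQ] = 3/2:1/8 = 12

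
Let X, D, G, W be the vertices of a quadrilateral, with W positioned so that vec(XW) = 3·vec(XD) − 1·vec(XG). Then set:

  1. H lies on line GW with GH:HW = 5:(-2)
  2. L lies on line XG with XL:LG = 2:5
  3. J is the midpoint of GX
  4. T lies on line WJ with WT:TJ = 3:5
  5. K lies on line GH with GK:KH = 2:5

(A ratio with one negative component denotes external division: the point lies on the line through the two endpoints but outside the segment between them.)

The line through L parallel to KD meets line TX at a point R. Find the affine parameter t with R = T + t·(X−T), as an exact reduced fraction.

t = 313/217

Work in coordinates with X = (0, 0), D = (1, 0), G = (0, 1), W = (3, -1).
1. H lies on line GW with GH:HW = 5:(-2) ⇒ H = (5, -7/3)
2. L lies on line XG with XL:LG = 2:5 ⇒ L = (0, 2/7)
3. J is the midpoint of GX ⇒ J = (0, 1/2)
4. T lies on line WJ with WT:TJ = 3:5 ⇒ T = (15/8, -7/16)
5. K lies on line GH with GK:KH = 2:5 ⇒ K = (10/7, 1/21)
through L parallel to KD: direction (-3/7, -1/21); meets TX at R = (-180/217, 6/31)
R = T + t·(X−T) with t = 313/217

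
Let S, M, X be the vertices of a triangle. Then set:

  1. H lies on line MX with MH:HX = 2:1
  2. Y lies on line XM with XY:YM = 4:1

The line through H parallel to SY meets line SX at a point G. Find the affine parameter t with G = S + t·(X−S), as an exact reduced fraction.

t = 7/12

Work in coordinates with S = (0, 0), M = (1, 0), X = (0, 1).
1. H lies on line MX with MH:HX = 2:1 ⇒ H = (1/3, 2/3)
2. Y lies on line XM with XY:YM = 4:1 ⇒ Y = (4/5, 1/5)
through H parallel to SY: direction (4/5, 1/5); meets SX at G = (0, 7/12)
G = S + t·(X−S) with t = 7/12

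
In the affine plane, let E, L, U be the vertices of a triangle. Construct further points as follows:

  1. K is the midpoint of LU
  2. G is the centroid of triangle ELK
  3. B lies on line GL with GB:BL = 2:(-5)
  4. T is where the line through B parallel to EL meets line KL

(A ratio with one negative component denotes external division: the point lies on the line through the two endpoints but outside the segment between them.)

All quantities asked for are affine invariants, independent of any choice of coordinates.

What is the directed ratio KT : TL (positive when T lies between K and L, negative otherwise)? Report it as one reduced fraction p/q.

Assign E = (0, 0), L = (1, 0), U = (0, 1) — the answer is frame-independent, so this choice is without loss of generality.
1. K is the midpoint of LU ⇒ K = (1/2, 1/2)
2. G is the centroid of triangle ELK ⇒ G = (1/2, 1/6)
3. B lies on line GL with GB:BL = 2:(-5) ⇒ B = (1/6, 5/18)
4. T is where the line through B parallel to EL meets line KL ⇒ T = (13/18, 5/18)
T = K + t·(L−K) with t = 4/9, so KT:TL = t:(1−t) = 4/9:5/9

KT:TL = 4/5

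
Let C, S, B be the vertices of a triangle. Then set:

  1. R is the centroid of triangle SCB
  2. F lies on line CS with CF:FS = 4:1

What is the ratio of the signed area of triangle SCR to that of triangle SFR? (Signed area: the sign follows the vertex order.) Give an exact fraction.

[SCR]:[SFR] = 5

Work in coordinates with C = (0, 0), S = (1, 0), B = (0, 1).
1. R is the centroid of triangle SCB ⇒ R = (1/3, 1/3)
2. F lies on line CS with CF:FS = 4:1 ⇒ F = (4/5, 0)
2·[SCR] = -1/3, 2·[SFR] = -1/15
[SCR]:[SFR] = -1/3:-1/15 = 5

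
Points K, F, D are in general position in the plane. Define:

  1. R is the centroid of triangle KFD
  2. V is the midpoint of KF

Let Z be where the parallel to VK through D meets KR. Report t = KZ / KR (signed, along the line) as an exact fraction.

t = 3

Assign K = (0, 0), F = (1, 0), D = (0, 1) — the answer is frame-independent, so this choice is without loss of generality.
1. R is the centroid of triangle KFD ⇒ R = (1/3, 1/3)
2. V is the midpoint of KF ⇒ V = (1/2, 0)
through D parallel to VK: direction (-1/2, 0); meets KR at Z = (1, 1)
Z = K + t·(R−K) with t = 3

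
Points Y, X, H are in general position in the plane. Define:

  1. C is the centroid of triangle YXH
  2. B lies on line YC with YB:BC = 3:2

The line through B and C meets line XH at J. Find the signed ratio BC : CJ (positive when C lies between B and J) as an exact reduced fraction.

BC:CJ = 4/5

Choose coordinates Y = (0, 0), X = (1, 0), H = (0, 1).
1. C is the centroid of triangle YXH ⇒ C = (1/3, 1/3)
2. B lies on line YC with YB:BC = 3:2 ⇒ B = (1/5, 1/5)
line BC meets XH at J = (1/2, 1/2)
C = B + t·(J−B) with t = 4/9, so BC:CJ = 4/9:5/9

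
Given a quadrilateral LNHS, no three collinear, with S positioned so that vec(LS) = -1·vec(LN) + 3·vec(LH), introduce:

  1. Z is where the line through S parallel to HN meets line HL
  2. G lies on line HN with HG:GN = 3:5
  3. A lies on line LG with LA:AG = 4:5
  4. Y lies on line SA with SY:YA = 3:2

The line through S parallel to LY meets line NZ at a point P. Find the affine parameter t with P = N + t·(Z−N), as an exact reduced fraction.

Work in coordinates with L = (0, 0), N = (1, 0), H = (0, 1), S = (-1, 3).
1. Z is where the line through S parallel to HN meets line HL ⇒ Z = (0, 2)
2. G lies on line HN with HG:GN = 3:5 ⇒ G = (3/8, 5/8)
3. A lies on line LG with LA:AG = 4:5 ⇒ A = (1/6, 5/18)
4. Y lies on line SA with SY:YA = 3:2 ⇒ Y = (-3/10, 41/30)
through S parallel to LY: direction (-3/10, 41/30); meets NZ at P = (-32/23, 110/23)
P = N + t·(Z−N) with t = 55/23

t = 55/23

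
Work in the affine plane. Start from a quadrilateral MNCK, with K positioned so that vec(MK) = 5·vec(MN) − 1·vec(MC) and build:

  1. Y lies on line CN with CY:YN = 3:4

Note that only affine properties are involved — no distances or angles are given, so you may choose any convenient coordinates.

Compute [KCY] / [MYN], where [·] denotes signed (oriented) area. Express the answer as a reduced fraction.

Work in coordinates with M = (0, 0), N = (1, 0), C = (0, 1), K = (5, -1).
1. Y lies on line CN with CY:YN = 3:4 ⇒ Y = (3/7, 4/7)
2·[KCY] = 9/7, 2·[MYN] = -4/7
[KCY]:[MYN] = 9/7:-4/7 = -9/4

[KCY]:[MYN] = -9/4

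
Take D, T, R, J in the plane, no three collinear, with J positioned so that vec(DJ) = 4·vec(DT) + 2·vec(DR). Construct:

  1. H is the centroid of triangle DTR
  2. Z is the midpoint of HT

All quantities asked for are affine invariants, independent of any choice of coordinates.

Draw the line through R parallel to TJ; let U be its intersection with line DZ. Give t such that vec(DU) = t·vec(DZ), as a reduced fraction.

t = -18/5

Choose coordinates D = (0, 0), T = (1, 0), R = (0, 1), J = (4, 2).
1. H is the centroid of triangle DTR ⇒ H = (1/3, 1/3)
2. Z is the midpoint of HT ⇒ Z = (2/3, 1/6)
through R parallel to TJ: direction (3, 2); meets DZ at U = (-12/5, -3/5)
U = D + t·(Z−D) with t = -18/5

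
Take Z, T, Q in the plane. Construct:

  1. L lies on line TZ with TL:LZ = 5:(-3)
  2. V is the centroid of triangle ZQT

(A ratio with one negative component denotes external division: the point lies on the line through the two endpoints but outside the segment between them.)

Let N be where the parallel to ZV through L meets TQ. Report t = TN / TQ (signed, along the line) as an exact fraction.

Choose coordinates Z = (0, 0), T = (1, 0), Q = (0, 1).
1. L lies on line TZ with TL:LZ = 5:(-3) ⇒ L = (-3/2, 0)
2. V is the centroid of triangle ZQT ⇒ V = (1/3, 1/3)
through L parallel to ZV: direction (1/3, 1/3); meets TQ at N = (-1/4, 5/4)
N = T + t·(Q−T) with t = 5/4

t = 5/4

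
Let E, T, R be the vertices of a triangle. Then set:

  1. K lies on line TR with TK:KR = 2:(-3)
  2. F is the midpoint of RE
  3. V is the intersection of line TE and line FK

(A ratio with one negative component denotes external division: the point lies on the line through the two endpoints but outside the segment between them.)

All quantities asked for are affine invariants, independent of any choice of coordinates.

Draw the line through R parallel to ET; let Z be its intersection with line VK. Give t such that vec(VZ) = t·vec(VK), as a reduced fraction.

Set E = (0, 0), T = (1, 0), R = (0, 1); any affine frame gives the same invariant.
1. K lies on line TR with TK:KR = 2:(-3) ⇒ K = (3, -2)
2. F is the midpoint of RE ⇒ F = (0, 1/2)
3. V is the intersection of line TE and line FK ⇒ V = (3/5, 0)
through R parallel to ET: direction (1, 0); meets VK at Z = (-3/5, 1)
Z = V + t·(K−V) with t = -1/2

t = -1/2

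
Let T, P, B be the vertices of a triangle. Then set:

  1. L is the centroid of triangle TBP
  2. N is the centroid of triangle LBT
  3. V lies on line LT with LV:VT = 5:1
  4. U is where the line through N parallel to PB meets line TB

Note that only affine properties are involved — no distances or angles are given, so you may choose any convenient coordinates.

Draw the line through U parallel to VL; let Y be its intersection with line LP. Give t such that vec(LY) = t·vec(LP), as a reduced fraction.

t = -5/9

Assign T = (0, 0), P = (1, 0), B = (0, 1) — the answer is frame-independent, so this choice is without loss of generality.
1. L is the centroid of triangle TBP ⇒ L = (1/3, 1/3)
2. N is the centroid of triangle LBT ⇒ N = (1/9, 4/9)
3. V lies on line LT with LV:VT = 5:1 ⇒ V = (1/18, 1/18)
4. U is where the line through N parallel to PB meets line TB ⇒ U = (0, 5/9)
through U parallel to VL: direction (5/18, 5/18); meets LP at Y = (-1/27, 14/27)
Y = L + t·(P−L) with t = -5/9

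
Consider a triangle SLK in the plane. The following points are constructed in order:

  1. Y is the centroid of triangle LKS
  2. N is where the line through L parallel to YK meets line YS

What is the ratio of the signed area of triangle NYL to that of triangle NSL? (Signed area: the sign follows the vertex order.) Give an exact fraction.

[NYL]:[NSL] = 1/2

Set S = (0, 0), L = (1, 0), K = (0, 1); any affine frame gives the same invariant.
1. Y is the centroid of triangle LKS ⇒ Y = (1/3, 1/3)
2. N is where the line through L parallel to YK meets line YS ⇒ N = (2/3, 2/3)
2·[NYL] = 1/3, 2·[NSL] = 2/3
[NYL]:[NSL] = 1/3:2/3 = 1/2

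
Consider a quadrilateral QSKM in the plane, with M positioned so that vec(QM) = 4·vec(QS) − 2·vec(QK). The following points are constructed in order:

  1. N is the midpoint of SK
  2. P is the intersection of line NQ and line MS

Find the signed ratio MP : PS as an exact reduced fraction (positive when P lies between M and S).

Choose coordinates Q = (0, 0), S = (1, 0), K = (0, 1), M = (4, -2).
1. N is the midpoint of SK ⇒ N = (1/2, 1/2)
2. P is the intersection of line NQ and line MS ⇒ P = (2/5, 2/5)
P = M + t·(S−M) with t = 6/5, so MP:PS = t:(1−t) = 6/5:-1/5

MP:PS = -6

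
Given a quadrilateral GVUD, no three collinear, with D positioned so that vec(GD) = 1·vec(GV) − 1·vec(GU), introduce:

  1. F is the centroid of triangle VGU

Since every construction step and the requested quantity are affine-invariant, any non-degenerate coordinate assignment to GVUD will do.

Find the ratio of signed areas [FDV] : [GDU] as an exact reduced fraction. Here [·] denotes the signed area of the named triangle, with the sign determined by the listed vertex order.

Work in coordinates with G = (0, 0), V = (1, 0), U = (0, 1), D = (1, -1).
1. F is the centroid of triangle VGU ⇒ F = (1/3, 1/3)
2·[FDV] = 2/3, 2·[GDU] = 1
[FDV]:[GDU] = 2/3:1 = 2/3

[FDV]:[GDU] = 2/3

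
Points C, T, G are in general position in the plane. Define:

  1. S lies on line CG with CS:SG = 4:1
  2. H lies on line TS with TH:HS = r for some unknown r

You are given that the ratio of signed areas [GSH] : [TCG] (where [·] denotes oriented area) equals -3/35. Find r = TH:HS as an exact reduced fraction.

r = 4/3

Set C = (0, 0), T = (1, 0), G = (0, 1); any affine frame gives the same invariant.
1. S lies on line CG with CS:SG = 4:1 ⇒ S = (0, 4/5)
2. With TH:HS = r, write λ = r/(r+1) so H = T + λ·(S−T); H is affine-linear in λ
Every point depending on H is an affine combination of H and λ-independent points, so each such coordinate is linear in λ; the λ² term in each signed area is a multiple of (S−T)×(S−T) = 0, so 2·[GSH] and 2·[TCG] are each linear in λ. Evaluating at λ=0 and λ=1:
  2·[GSH] = -1/5·λ + 1/5,   2·[TCG] = -1
So [GSH]:[TCG] = (-1/5·λ + 1/5) / (-1). Setting this equal to -3/35:
  -1/5·λ + 1/5 = -3/35·(-1)  ⇒  λ = 4/7
Then r = λ/(1−λ) = (4/7)/(3/7) = 4/3. Check: with r = 4/3, H = (3/7, 16/35) and [GSH]:[TCG] = -3/35 as required.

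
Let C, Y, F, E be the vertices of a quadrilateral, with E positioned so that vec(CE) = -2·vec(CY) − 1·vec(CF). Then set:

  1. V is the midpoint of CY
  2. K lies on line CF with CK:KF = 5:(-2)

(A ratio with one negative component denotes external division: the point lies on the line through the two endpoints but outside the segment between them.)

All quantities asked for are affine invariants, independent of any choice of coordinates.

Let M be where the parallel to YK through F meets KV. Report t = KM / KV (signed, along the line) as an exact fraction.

Work in coordinates with C = (0, 0), Y = (1, 0), F = (0, 1), E = (-2, -1).
1. V is the midpoint of CY ⇒ V = (1/2, 0)
2. K lies on line CF with CK:KF = 5:(-2) ⇒ K = (0, 5/3)
through F parallel to YK: direction (-1, 5/3); meets KV at M = (2/5, 1/3)
M = K + t·(V−K) with t = 4/5

t = 4/5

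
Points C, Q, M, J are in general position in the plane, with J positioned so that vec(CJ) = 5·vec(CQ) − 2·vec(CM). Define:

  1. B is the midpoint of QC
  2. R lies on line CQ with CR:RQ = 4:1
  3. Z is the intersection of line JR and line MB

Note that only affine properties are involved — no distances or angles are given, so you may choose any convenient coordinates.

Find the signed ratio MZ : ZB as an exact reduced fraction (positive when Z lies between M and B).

MZ:ZB = 13/3

Choose coordinates C = (0, 0), Q = (1, 0), M = (0, 1), J = (5, -2).
1. B is the midpoint of QC ⇒ B = (1/2, 0)
2. R lies on line CQ with CR:RQ = 4:1 ⇒ R = (4/5, 0)
3. Z is the intersection of line JR and line MB ⇒ Z = (13/32, 3/16)
Z = M + t·(B−M) with t = 13/16, so MZ:ZB = t:(1−t) = 13/16:3/16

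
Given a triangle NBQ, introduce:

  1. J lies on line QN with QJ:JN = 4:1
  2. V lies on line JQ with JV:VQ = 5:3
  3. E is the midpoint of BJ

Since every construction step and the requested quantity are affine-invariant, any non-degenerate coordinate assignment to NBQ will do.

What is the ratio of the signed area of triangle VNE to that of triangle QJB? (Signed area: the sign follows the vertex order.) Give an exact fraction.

Choose coordinates N = (0, 0), B = (1, 0), Q = (0, 1).
1. J lies on line QN with QJ:JN = 4:1 ⇒ J = (0, 1/5)
2. V lies on line JQ with JV:VQ = 5:3 ⇒ V = (0, 7/10)
3. E is the midpoint of BJ ⇒ E = (1/2, 1/10)
2·[VNE] = 7/20, 2·[QJB] = 4/5
[VNE]:[QJB] = 7/20:4/5 = 7/16

[VNE]:[QJB] = 7/16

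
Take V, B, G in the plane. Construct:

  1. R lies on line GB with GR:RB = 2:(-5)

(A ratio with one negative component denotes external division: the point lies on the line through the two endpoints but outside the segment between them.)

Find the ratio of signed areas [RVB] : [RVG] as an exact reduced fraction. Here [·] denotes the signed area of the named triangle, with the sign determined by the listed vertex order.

Assign V = (0, 0), B = (1, 0), G = (0, 1) — the answer is frame-independent, so this choice is without loss of generality.
1. R lies on line GB with GR:RB = 2:(-5) ⇒ R = (-2/3, 5/3)
2·[RVB] = 5/3, 2·[RVG] = 2/3
[RVB]:[RVG] = 5/3:2/3 = 5/2

[RVB]:[RVG] = 5/2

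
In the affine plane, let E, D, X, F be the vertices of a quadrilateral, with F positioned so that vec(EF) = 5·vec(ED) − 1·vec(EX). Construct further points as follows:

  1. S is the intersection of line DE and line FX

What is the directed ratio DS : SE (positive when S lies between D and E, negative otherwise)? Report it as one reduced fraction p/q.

DS:SE = -3/5

Work in coordinates with E = (0, 0), D = (1, 0), X = (0, 1), F = (5, -1).
1. S is the intersection of line DE and line FX ⇒ S = (5/2, 0)
S = D + t·(E−D) with t = -3/2, so DS:SE = t:(1−t) = -3/2:5/2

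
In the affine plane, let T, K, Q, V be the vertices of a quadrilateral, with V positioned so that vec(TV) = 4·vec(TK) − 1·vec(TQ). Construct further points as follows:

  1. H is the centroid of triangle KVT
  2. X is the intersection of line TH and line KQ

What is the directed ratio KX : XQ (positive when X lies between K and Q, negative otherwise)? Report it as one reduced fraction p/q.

Assign T = (0, 0), K = (1, 0), Q = (0, 1), V = (4, -1) — the answer is frame-independent, so this choice is without loss of generality.
1. H is the centroid of triangle KVT ⇒ H = (5/3, -1/3)
2. X is the intersection of line TH and line KQ ⇒ X = (5/4, -1/4)
X = K + t·(Q−K) with t = -1/4, so KX:XQ = t:(1−t) = -1/4:5/4

KX:XQ = -1/5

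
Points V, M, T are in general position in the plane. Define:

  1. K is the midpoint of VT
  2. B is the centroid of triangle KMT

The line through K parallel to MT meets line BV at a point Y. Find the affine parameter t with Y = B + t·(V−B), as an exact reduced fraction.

t = 2/5

Choose coordinates V = (0, 0), M = (1, 0), T = (0, 1).
1. K is the midpoint of VT ⇒ K = (0, 1/2)
2. B is the centroid of triangle KMT ⇒ B = (1/3, 1/2)
through K parallel to MT: direction (-1, 1); meets BV at Y = (1/5, 3/10)
Y = B + t·(V−B) with t = 2/5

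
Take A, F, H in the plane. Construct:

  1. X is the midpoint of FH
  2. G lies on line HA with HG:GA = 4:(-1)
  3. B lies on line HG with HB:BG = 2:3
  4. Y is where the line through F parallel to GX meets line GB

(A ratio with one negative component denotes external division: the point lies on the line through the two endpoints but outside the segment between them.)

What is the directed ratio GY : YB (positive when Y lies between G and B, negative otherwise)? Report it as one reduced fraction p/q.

GY:YB = -5/8

Assign A = (0, 0), F = (1, 0), H = (0, 1) — the answer is frame-independent, so this choice is without loss of generality.
1. X is the midpoint of FH ⇒ X = (1/2, 1/2)
2. G lies on line HA with HG:GA = 4:(-1) ⇒ G = (0, -1/3)
3. B lies on line HG with HB:BG = 2:3 ⇒ B = (0, 7/15)
4. Y is where the line through F parallel to GX meets line GB ⇒ Y = (0, -5/3)
Y = G + t·(B−G) with t = -5/3, so GY:YB = t:(1−t) = -5/3:8/3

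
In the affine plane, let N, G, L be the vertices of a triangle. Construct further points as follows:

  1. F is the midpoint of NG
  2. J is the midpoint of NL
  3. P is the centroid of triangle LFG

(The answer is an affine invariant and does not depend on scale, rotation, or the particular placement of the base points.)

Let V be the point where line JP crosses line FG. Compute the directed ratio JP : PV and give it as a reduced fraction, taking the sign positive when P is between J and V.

Set N = (0, 0), G = (1, 0), L = (0, 1); any affine frame gives the same invariant.
1. F is the midpoint of NG ⇒ F = (1/2, 0)
2. J is the midpoint of NL ⇒ J = (0, 1/2)
3. P is the centroid of triangle LFG ⇒ P = (1/2, 1/3)
line JP meets FG at V = (3/2, 0)
P = J + t·(V−J) with t = 1/3, so JP:PV = 1/3:2/3

JP:PV = 1/2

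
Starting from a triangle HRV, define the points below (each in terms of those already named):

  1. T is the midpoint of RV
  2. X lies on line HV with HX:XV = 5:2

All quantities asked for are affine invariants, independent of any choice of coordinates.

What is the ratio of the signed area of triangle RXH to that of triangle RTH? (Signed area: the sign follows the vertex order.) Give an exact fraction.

[RXH]:[RTH] = 10/7

Work in coordinates with H = (0, 0), R = (1, 0), V = (0, 1).
1. T is the midpoint of RV ⇒ T = (1/2, 1/2)
2. X lies on line HV with HX:XV = 5:2 ⇒ X = (0, 5/7)
2·[RXH] = 5/7, 2·[RTH] = 1/2
[RXH]:[RTH] = 5/7:1/2 = 10/7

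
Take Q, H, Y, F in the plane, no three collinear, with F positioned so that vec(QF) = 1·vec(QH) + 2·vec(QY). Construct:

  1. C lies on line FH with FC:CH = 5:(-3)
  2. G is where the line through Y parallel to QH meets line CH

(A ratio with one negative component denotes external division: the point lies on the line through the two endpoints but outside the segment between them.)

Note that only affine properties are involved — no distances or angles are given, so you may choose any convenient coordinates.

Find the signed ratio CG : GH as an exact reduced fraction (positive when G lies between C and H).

CG:GH = -4

Assign Q = (0, 0), H = (1, 0), Y = (0, 1), F = (1, 2) — the answer is frame-independent, so this choice is without loss of generality.
1. C lies on line FH with FC:CH = 5:(-3) ⇒ C = (1, -3)
2. G is where the line through Y parallel to QH meets line CH ⇒ G = (1, 1)
G = C + t·(H−C) with t = 4/3, so CG:GH = t:(1−t) = 4/3:-1/3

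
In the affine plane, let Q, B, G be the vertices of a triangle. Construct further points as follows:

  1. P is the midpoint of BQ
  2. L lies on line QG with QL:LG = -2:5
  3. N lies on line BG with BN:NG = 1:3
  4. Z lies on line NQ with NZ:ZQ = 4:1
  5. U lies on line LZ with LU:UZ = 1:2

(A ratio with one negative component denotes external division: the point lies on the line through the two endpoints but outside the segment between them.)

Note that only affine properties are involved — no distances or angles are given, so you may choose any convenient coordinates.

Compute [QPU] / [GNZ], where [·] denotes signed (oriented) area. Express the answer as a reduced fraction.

Set Q = (0, 0), B = (1, 0), G = (0, 1); any affine frame gives the same invariant.
1. P is the midpoint of BQ ⇒ P = (1/2, 0)
2. L lies on line QG with QL:LG = -2:5 ⇒ L = (0, -2/3)
3. N lies on line BG with BN:NG = 1:3 ⇒ N = (3/4, 1/4)
4. Z lies on line NQ with NZ:ZQ = 4:1 ⇒ Z = (3/20, 1/20)
5. U lies on line LZ with LU:UZ = 1:2 ⇒ U = (1/20, -77/180)
2·[QPU] = -77/360, 2·[GNZ] = -3/5
[QPU]:[GNZ] = -77/360:-3/5 = 77/216

[QPU]:[GNZ] = 77/216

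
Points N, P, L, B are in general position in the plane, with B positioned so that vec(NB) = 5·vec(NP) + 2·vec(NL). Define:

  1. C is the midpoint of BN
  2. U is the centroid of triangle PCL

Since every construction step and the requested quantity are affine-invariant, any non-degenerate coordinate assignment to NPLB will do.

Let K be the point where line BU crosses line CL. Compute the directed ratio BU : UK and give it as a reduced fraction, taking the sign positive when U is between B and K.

Work in coordinates with N = (0, 0), P = (1, 0), L = (0, 1), B = (5, 2).
1. C is the midpoint of BN ⇒ C = (5/2, 1)
2. U is the centroid of triangle PCL ⇒ U = (7/6, 2/3)
line BU meets CL at K = (17/8, 1)
U = B + t·(K−B) with t = 4/3, so BU:UK = 4/3:-1/3

BU:UK = -4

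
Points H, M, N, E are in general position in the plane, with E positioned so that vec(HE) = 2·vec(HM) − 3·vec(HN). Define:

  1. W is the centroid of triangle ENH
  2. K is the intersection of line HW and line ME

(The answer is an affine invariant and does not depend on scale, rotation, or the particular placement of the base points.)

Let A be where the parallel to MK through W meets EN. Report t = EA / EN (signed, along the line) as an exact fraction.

Choose coordinates H = (0, 0), M = (1, 0), N = (0, 1), E = (2, -3).
1. W is the centroid of triangle ENH ⇒ W = (2/3, -2/3)
2. K is the intersection of line HW and line ME ⇒ K = (3/2, -3/2)
through W parallel to MK: direction (1/2, -3/2); meets EN at A = (1/3, 1/3)
A = E + t·(N−E) with t = 5/6

t = 5/6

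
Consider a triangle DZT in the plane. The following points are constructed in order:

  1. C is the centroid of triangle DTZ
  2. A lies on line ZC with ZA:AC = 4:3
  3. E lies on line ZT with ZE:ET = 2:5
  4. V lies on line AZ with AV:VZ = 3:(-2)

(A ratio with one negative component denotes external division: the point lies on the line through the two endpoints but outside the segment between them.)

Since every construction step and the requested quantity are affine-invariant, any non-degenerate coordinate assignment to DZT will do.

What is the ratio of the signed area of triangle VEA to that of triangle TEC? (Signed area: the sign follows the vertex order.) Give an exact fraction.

Set D = (0, 0), Z = (1, 0), T = (0, 1); any affine frame gives the same invariant.
1. C is the centroid of triangle DTZ ⇒ C = (1/3, 1/3)
2. A lies on line ZC with ZA:AC = 4:3 ⇒ A = (13/21, 4/21)
3. E lies on line ZT with ZE:ET = 2:5 ⇒ E = (5/7, 2/7)
4. V lies on line AZ with AV:VZ = 3:(-2) ⇒ V = (37/21, -8/21)
2·[VEA] = 8/49, 2·[TEC] = -5/21
[VEA]:[TEC] = 8/49:-5/21 = -24/35

[VEA]:[TEC] = -24/35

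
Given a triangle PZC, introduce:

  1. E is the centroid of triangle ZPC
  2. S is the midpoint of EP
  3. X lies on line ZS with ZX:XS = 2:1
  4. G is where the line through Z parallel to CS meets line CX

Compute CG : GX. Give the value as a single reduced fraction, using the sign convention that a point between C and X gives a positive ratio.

CG:GX = -3/2

Choose coordinates P = (0, 0), Z = (1, 0), C = (0, 1).
1. E is the centroid of triangle ZPC ⇒ E = (1/3, 1/3)
2. S is the midpoint of EP ⇒ S = (1/6, 1/6)
3. X lies on line ZS with ZX:XS = 2:1 ⇒ X = (4/9, 1/9)
4. G is where the line through Z parallel to CS meets line CX ⇒ G = (4/3, -5/3)
G = C + t·(X−C) with t = 3, so CG:GX = t:(1−t) = 3:-2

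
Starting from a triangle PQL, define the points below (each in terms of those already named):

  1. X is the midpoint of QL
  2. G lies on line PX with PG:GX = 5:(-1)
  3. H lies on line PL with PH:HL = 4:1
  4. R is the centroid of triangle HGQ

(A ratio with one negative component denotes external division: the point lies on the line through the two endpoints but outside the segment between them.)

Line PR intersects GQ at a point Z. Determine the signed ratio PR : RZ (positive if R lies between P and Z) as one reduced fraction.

Set P = (0, 0), Q = (1, 0), L = (0, 1); any affine frame gives the same invariant.
1. X is the midpoint of QL ⇒ X = (1/2, 1/2)
2. G lies on line PX with PG:GX = 5:(-1) ⇒ G = (5/8, 5/8)
3. H lies on line PL with PH:HL = 4:1 ⇒ H = (0, 4/5)
4. R is the centroid of triangle HGQ ⇒ R = (13/24, 19/40)
line PR meets GQ at Z = (325/496, 285/496)
R = P + t·(Z−P) with t = 62/75, so PR:RZ = 62/75:13/75

PR:RZ = 62/13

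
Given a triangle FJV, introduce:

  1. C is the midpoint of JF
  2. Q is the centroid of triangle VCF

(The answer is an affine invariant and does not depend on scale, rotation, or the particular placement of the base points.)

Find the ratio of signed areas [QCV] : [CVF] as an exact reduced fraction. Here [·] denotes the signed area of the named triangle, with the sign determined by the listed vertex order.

Work in coordinates with F = (0, 0), J = (1, 0), V = (0, 1).
1. C is the midpoint of JF ⇒ C = (1/2, 0)
2. Q is the centroid of triangle VCF ⇒ Q = (1/6, 1/3)
2·[QCV] = 1/6, 2·[CVF] = 1/2
[QCV]:[CVF] = 1/6:1/2 = 1/3

[QCV]:[CVF] = 1/3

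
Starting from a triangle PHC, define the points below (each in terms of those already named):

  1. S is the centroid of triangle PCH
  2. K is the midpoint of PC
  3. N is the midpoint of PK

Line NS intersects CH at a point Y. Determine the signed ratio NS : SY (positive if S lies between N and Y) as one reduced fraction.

Choose coordinates P = (0, 0), H = (1, 0), C = (0, 1).
1. S is the centroid of triangle PCH ⇒ S = (1/3, 1/3)
2. K is the midpoint of PC ⇒ K = (0, 1/2)
3. N is the midpoint of PK ⇒ N = (0, 1/4)
line NS meets CH at Y = (3/5, 2/5)
S = N + t·(Y−N) with t = 5/9, so NS:SY = 5/9:4/9

NS:SY = 5/4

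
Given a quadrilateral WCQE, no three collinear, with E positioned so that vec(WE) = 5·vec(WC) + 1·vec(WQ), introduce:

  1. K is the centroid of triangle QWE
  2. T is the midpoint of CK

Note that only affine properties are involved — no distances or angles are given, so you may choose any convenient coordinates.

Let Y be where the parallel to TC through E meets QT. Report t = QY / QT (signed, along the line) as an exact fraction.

Work in coordinates with W = (0, 0), C = (1, 0), Q = (0, 1), E = (5, 1).
1. K is the centroid of triangle QWE ⇒ K = (5/3, 2/3)
2. T is the midpoint of CK ⇒ T = (4/3, 1/3)
through E parallel to TC: direction (-1/3, -1/3); meets QT at Y = (10/3, -2/3)
Y = Q + t·(T−Q) with t = 5/2

t = 5/2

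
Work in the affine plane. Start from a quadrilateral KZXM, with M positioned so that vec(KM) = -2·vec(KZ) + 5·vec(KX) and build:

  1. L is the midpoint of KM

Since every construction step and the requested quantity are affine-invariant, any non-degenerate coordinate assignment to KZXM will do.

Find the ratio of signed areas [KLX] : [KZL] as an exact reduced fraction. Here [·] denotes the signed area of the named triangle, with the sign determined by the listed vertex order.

[KLX]:[KZL] = -2/5

Choose coordinates K = (0, 0), Z = (1, 0), X = (0, 1), M = (-2, 5).
1. L is the midpoint of KM ⇒ L = (-1, 5/2)
2·[KLX] = -1, 2·[KZL] = 5/2
[KLX]:[KZL] = -1:5/2 = -2/5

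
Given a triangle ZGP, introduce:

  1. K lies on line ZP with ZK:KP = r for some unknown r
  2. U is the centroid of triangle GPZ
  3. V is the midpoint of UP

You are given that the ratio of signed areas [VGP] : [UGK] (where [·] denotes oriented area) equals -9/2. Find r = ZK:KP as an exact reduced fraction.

r = 4/5

Assign Z = (0, 0), G = (1, 0), P = (0, 1) — the answer is frame-independent, so this choice is without loss of generality.
1. With ZK:KP = r, write λ = r/(r+1) so K = Z + λ·(P−Z); K is affine-linear in λ
2. U is the centroid of triangle GPZ ⇒ U = (1/3, 1/3)
3. V is the midpoint of UP ⇒ V = (1/6, 2/3)
Every point depending on K is an affine combination of K and λ-independent points, so each such coordinate is linear in λ; the λ² term in each signed area is a multiple of (P−Z)×(P−Z) = 0, so 2·[VGP] and 2·[UGK] are each linear in λ. Evaluating at λ=0 and λ=1:
  2·[VGP] = 1/6,   2·[UGK] = 2/3·λ − 1/3
So [VGP]:[UGK] = (1/6) / (2/3·λ − 1/3). Setting this equal to -9/2:
  1/6 = -9/2·(2/3·λ − 1/3)  ⇒  λ = 4/9
Then r = λ/(1−λ) = (4/9)/(5/9) = 4/5. Check: with r = 4/5, K = (0, 4/9) and [VGP]:[UGK] = -9/2 as required.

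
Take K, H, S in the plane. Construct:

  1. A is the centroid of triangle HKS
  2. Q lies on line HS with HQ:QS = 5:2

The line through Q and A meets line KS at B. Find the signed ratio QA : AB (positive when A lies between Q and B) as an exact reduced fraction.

QA:AB = -1/7

Set K = (0, 0), H = (1, 0), S = (0, 1); any affine frame gives the same invariant.
1. A is the centroid of triangle HKS ⇒ A = (1/3, 1/3)
2. Q lies on line HS with HQ:QS = 5:2 ⇒ Q = (2/7, 5/7)
line QA meets KS at B = (0, 3)
A = Q + t·(B−Q) with t = -1/6, so QA:AB = -1/6:7/6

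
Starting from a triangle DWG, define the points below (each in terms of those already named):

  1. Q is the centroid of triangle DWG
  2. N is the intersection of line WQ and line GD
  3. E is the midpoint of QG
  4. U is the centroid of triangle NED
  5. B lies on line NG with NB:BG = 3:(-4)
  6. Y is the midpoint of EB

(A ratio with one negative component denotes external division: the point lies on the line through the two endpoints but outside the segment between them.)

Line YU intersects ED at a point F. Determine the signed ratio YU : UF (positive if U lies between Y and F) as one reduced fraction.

Set D = (0, 0), W = (1, 0), G = (0, 1); any affine frame gives the same invariant.
1. Q is the centroid of triangle DWG ⇒ Q = (1/3, 1/3)
2. N is the intersection of line WQ and line GD ⇒ N = (0, 1/2)
3. E is the midpoint of QG ⇒ E = (1/6, 2/3)
4. U is the centroid of triangle NED ⇒ U = (1/18, 7/18)
5. B lies on line NG with NB:BG = 3:(-4) ⇒ B = (0, -1)
6. Y is the midpoint of EB ⇒ Y = (1/12, -1/6)
line YU meets ED at F = (1/16, 1/4)
U = Y + t·(F−Y) with t = 4/3, so YU:UF = 4/3:-1/3

YU:UF = -4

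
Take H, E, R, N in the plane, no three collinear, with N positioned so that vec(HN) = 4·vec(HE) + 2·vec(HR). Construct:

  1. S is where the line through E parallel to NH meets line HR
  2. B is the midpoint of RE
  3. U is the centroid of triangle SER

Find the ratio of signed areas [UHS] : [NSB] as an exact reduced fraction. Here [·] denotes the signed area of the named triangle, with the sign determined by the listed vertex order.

Choose coordinates H = (0, 0), E = (1, 0), R = (0, 1), N = (4, 2).
1. S is where the line through E parallel to NH meets line HR ⇒ S = (0, -1/2)
2. B is the midpoint of RE ⇒ B = (1/2, 1/2)
3. U is the centroid of triangle SER ⇒ U = (1/3, 1/6)
2·[UHS] = 1/6, 2·[NSB] = -11/4
[UHS]:[NSB] = 1/6:-11/4 = -2/33

[UHS]:[NSB] = -2/33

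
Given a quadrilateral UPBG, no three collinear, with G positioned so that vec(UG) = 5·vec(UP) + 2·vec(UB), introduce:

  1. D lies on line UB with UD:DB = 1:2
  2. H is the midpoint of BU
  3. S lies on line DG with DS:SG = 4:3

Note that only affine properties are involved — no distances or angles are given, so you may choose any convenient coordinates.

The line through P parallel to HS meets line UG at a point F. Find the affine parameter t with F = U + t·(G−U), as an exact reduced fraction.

t = -11/25

Work in coordinates with U = (0, 0), P = (1, 0), B = (0, 1), G = (5, 2).
1. D lies on line UB with UD:DB = 1:2 ⇒ D = (0, 1/3)
2. H is the midpoint of BU ⇒ H = (0, 1/2)
3. S lies on line DG with DS:SG = 4:3 ⇒ S = (20/7, 9/7)
through P parallel to HS: direction (20/7, 11/14); meets UG at F = (-11/5, -22/25)
F = U + t·(G−U) with t = -11/25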